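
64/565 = 64/565 = 0.11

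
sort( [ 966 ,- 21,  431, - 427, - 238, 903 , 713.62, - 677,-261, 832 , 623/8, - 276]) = [ - 677, - 427, - 276,  -  261, - 238, - 21,623/8, 431,713.62, 832 , 903,  966]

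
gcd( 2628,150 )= 6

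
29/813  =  29/813=0.04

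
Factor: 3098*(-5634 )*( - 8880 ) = 2^6*3^3* 5^1*37^1*313^1*1549^1 = 154992692160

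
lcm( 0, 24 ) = 0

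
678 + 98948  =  99626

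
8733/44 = 198 + 21/44 = 198.48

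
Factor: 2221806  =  2^1*3^1*29^1*113^2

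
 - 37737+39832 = 2095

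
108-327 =-219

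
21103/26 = 21103/26 = 811.65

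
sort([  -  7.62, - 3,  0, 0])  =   [ - 7.62, - 3, 0,0]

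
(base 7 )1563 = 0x279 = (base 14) 333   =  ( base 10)633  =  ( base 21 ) 193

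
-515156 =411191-926347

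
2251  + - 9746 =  - 7495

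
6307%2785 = 737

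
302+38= 340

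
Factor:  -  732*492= -360144 = - 2^4*3^2*41^1 *61^1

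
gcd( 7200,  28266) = 6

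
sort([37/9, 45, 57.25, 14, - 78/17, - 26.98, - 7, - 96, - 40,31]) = [ -96 , - 40,  -  26.98, - 7, - 78/17, 37/9,  14, 31, 45,57.25] 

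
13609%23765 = 13609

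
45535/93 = 45535/93 = 489.62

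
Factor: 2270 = 2^1*5^1*227^1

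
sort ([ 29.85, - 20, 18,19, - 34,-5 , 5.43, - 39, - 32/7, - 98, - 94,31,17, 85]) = [ - 98, - 94,  -  39, - 34, - 20, -5,-32/7, 5.43, 17,18,19, 29.85,31, 85]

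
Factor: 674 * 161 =2^1*7^1*23^1 * 337^1 = 108514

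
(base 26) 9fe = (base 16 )1958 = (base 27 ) 8O8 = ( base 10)6488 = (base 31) 6N9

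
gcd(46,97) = 1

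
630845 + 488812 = 1119657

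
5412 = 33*164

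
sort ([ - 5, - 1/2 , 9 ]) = [ - 5 ,-1/2,9]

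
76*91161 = 6928236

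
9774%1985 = 1834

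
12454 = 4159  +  8295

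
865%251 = 112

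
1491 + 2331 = 3822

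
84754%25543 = 8125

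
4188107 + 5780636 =9968743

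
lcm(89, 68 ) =6052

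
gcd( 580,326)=2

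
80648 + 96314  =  176962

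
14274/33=4758/11 = 432.55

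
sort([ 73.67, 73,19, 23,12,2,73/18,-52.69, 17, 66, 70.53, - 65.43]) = [ - 65.43, - 52.69, 2, 73/18, 12,17,19 , 23, 66, 70.53, 73,73.67 ]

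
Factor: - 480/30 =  - 16 = - 2^4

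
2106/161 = 13 +13/161= 13.08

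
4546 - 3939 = 607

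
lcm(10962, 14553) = 844074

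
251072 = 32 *7846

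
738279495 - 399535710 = 338743785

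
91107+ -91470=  - 363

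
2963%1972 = 991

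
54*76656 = 4139424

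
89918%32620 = 24678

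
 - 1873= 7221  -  9094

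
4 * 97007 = 388028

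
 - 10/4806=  - 5/2403 = - 0.00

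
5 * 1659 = 8295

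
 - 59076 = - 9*6564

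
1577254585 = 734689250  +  842565335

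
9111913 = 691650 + 8420263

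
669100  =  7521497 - 6852397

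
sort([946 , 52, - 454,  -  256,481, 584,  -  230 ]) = [-454,-256,-230,52, 481, 584, 946]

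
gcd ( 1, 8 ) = 1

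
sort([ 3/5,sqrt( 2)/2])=[ 3/5, sqrt(2)/2] 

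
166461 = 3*55487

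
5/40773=5/40773  =  0.00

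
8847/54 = 163 + 5/6  =  163.83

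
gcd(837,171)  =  9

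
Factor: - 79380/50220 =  - 49/31 = - 7^2*31^(-1 )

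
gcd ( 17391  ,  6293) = 31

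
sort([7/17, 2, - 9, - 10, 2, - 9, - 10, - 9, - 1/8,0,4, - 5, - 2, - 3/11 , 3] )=[ - 10 , - 10, - 9, - 9, - 9,-5, - 2,  -  3/11, - 1/8,0,7/17 , 2, 2, 3, 4]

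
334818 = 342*979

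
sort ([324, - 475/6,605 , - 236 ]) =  [ - 236, - 475/6, 324, 605 ] 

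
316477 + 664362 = 980839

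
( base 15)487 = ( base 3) 1102001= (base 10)1027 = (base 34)u7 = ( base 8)2003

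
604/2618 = 302/1309 = 0.23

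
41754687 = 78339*533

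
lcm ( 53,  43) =2279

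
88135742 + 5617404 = 93753146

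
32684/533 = 61 + 171/533  =  61.32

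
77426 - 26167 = 51259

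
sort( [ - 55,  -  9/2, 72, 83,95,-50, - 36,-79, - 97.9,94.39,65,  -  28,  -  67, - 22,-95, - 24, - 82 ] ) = [ - 97.9, - 95, - 82, - 79,  -  67, - 55,-50 ,- 36, - 28,  -  24, - 22, - 9/2,  65 , 72, 83,94.39,  95]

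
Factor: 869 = 11^1*79^1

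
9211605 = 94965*97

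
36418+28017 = 64435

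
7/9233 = 1/1319 = 0.00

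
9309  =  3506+5803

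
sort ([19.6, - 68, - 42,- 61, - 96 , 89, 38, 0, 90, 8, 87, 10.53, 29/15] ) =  [- 96, - 68, - 61 , - 42,0,29/15, 8,10.53, 19.6, 38, 87,89, 90]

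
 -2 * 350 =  - 700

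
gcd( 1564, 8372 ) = 92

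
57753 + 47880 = 105633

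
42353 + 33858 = 76211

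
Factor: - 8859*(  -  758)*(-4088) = -2^4* 3^1 *7^1*73^1*379^1*2953^1 =- 27451418736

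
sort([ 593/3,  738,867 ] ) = [ 593/3,738 , 867 ]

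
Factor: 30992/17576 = 298/169 = 2^1*13^ (  -  2)*149^1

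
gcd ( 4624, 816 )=272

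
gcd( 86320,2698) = 2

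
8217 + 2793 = 11010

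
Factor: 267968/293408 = 2^1*79^1*173^( - 1)= 158/173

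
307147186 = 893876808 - 586729622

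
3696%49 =21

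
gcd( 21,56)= 7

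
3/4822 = 3/4822 = 0.00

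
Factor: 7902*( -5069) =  - 40055238 = - 2^1*3^2*37^1*137^1*439^1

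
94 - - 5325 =5419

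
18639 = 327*57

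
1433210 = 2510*571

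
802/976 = 401/488 = 0.82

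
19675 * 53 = 1042775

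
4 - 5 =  - 1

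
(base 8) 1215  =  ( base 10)653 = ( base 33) JQ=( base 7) 1622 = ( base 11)544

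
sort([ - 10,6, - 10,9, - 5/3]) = [-10 ,-10, - 5/3 , 6,9]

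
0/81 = 0 = 0.00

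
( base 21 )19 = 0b11110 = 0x1E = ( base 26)14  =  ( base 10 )30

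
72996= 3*24332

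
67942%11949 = 8197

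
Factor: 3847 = 3847^1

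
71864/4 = 17966 = 17966.00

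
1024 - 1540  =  - 516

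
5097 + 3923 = 9020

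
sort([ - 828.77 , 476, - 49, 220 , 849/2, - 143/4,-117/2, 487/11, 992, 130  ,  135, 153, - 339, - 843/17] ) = [ - 828.77, - 339,-117/2,  -  843/17,-49, - 143/4, 487/11, 130, 135, 153, 220,  849/2, 476, 992] 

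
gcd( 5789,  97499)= 1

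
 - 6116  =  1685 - 7801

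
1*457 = 457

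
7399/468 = 7399/468=15.81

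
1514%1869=1514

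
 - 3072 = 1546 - 4618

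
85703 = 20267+65436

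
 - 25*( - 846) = 21150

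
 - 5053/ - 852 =5053/852 = 5.93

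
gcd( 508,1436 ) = 4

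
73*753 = 54969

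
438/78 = 73/13 = 5.62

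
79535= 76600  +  2935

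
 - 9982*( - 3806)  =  37991492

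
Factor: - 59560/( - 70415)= 2^3*1489^1*14083^( - 1) = 11912/14083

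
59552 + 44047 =103599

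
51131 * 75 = 3834825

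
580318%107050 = 45068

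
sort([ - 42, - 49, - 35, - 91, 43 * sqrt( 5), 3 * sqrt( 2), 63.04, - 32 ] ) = [-91,  -  49, -42, - 35, - 32,3*sqrt( 2),63.04,43*sqrt( 5 ) ]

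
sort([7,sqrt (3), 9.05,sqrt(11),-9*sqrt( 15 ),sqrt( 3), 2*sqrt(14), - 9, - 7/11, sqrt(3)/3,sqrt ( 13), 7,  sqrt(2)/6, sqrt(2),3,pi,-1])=[ - 9*  sqrt( 15), - 9, - 1, - 7/11,sqrt(2 )/6,sqrt (3) /3,sqrt ( 2 ),sqrt( 3), sqrt(3), 3,pi,sqrt (11),sqrt ( 13 ), 7,7,2 * sqrt( 14), 9.05 ]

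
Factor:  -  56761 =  - 31^1*1831^1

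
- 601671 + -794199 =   -  1395870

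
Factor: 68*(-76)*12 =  - 62016 = -2^6 * 3^1* 17^1*19^1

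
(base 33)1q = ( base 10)59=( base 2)111011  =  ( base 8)73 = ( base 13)47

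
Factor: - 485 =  - 5^1*97^1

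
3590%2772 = 818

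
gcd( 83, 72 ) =1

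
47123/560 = 47123/560= 84.15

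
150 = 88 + 62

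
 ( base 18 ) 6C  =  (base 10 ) 120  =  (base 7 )231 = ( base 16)78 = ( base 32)3O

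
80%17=12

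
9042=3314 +5728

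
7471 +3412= 10883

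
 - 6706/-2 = 3353/1= 3353.00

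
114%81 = 33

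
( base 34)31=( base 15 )6D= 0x67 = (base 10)103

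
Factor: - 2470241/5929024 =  - 2^ ( - 6) * 92641^( -1) * 2470241^1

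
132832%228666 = 132832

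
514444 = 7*73492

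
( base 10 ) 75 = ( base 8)113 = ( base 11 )69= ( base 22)39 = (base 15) 50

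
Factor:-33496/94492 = - 2^1 * 53^1*79^1*23623^( - 1)=-  8374/23623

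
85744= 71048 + 14696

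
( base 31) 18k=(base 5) 14404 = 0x4cd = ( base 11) A18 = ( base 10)1229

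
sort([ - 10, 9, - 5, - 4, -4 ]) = [ - 10, -5, - 4,-4,9 ] 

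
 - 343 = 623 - 966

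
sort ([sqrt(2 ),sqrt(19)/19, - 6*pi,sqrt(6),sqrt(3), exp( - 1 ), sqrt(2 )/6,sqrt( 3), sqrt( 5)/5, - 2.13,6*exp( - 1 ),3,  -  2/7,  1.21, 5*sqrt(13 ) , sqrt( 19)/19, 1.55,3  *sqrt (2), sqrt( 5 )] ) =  [ - 6*pi, - 2.13, - 2/7,sqrt(19)/19, sqrt( 19) /19 , sqrt(2)/6, exp( - 1), sqrt(5)/5, 1.21,  sqrt(2),1.55,sqrt(3),sqrt(3),  6*exp ( - 1),sqrt(5),sqrt(6),3,3*sqrt(2),5 * sqrt( 13 )]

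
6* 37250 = 223500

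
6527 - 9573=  -3046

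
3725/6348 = 3725/6348 = 0.59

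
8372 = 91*92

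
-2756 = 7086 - 9842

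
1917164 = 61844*31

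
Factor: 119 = 7^1*17^1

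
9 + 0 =9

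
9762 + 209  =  9971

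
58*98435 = 5709230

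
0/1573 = 0=0.00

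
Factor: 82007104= 2^6*47^1*137^1*199^1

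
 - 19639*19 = -373141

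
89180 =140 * 637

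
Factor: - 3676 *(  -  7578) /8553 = 2^3 * 3^1 * 421^1*919^1 * 2851^ (- 1 )  =  9285576/2851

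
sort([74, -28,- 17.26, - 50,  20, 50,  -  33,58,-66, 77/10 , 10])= [ - 66,-50 ,-33, - 28, - 17.26,77/10, 10,20,  50, 58,74]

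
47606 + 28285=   75891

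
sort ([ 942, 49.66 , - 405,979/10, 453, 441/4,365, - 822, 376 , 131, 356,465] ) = [ - 822, - 405 , 49.66 , 979/10,441/4,131,356,  365,376,453, 465,942 ] 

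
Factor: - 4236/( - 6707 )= 12/19 = 2^2*3^1*19^( - 1 ) 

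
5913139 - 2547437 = 3365702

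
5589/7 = 5589/7=798.43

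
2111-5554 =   -  3443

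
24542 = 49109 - 24567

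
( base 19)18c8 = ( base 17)2094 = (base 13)470c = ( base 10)9983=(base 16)26ff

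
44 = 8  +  36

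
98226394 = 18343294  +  79883100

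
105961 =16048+89913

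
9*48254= 434286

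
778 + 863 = 1641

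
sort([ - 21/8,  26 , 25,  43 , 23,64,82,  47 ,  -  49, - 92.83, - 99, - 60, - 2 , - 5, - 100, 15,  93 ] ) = [ - 100, - 99, - 92.83,-60, - 49 , - 5, - 21/8, - 2, 15,  23,25,26,43,  47,64,82,93]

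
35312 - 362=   34950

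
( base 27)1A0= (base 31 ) 117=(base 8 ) 1747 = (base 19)2EB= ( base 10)999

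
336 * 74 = 24864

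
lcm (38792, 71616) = 931008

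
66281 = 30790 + 35491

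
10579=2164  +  8415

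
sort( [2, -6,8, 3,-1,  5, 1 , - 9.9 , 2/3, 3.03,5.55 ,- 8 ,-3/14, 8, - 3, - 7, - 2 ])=[ - 9.9, - 8, - 7,  -  6, - 3, - 2 , - 1 , - 3/14,2/3,  1, 2,3,3.03 , 5 , 5.55,8, 8 ]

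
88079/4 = 22019+3/4 = 22019.75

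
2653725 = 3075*863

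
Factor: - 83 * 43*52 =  - 185588 = - 2^2*13^1*43^1*83^1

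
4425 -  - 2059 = 6484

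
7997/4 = 1999 + 1/4 = 1999.25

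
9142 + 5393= 14535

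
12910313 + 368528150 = 381438463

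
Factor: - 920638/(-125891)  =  958/131 = 2^1*131^( - 1)*479^1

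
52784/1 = 52784 = 52784.00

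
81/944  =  81/944  =  0.09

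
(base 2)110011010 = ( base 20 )10A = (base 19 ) 12B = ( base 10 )410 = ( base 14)214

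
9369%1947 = 1581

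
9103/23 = 9103/23 = 395.78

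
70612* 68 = 4801616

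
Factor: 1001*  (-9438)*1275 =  - 12045483450 = - 2^1 * 3^2*5^2*7^1*11^3*13^2*17^1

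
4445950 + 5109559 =9555509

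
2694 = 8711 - 6017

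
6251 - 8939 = - 2688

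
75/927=25/309=0.08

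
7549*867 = 6544983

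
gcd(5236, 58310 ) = 238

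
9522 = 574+8948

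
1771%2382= 1771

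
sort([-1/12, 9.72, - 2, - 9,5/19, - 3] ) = [ - 9 , - 3,  -  2, - 1/12,5/19,9.72]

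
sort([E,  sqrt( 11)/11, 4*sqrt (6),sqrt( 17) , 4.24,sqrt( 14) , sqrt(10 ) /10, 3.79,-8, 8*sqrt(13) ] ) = [ - 8,sqrt( 11 ) /11, sqrt(10 ) /10,E, sqrt( 14 ),3.79, sqrt( 17 ), 4.24,4*sqrt(6),8*sqrt (13) ] 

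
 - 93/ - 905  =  93/905=0.10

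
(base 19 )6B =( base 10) 125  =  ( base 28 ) 4d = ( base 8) 175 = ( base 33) 3Q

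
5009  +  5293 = 10302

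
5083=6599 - 1516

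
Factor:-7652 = -2^2 * 1913^1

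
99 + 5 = 104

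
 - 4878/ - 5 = 4878/5  =  975.60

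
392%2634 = 392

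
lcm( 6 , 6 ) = 6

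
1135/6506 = 1135/6506= 0.17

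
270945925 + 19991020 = 290936945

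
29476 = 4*7369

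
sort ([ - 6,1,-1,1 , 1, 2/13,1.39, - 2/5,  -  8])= [ - 8 ,- 6, -1,-2/5, 2/13,1, 1 , 1,1.39 ]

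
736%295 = 146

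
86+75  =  161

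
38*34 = 1292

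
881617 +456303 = 1337920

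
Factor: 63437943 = 3^1*37^1*43^1*13291^1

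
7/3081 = 7/3081 = 0.00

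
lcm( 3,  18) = 18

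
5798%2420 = 958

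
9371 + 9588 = 18959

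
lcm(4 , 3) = 12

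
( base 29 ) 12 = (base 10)31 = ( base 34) V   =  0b11111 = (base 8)37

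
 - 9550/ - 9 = 9550/9 = 1061.11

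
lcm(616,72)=5544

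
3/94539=1/31513 = 0.00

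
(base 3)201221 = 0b1000011010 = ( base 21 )14d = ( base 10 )538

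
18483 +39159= 57642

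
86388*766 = 66173208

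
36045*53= 1910385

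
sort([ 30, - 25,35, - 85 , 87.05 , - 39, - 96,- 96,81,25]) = [ - 96, - 96, - 85, - 39, - 25  ,  25 , 30, 35 , 81,87.05 ]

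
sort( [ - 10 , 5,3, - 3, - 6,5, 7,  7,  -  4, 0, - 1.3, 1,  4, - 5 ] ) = [ - 10, - 6, -5,- 4, - 3, - 1.3,0, 1,3, 4, 5, 5 , 7,7 ]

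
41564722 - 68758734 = -27194012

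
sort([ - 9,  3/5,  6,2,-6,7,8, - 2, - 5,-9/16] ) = [- 9, - 6,-5,  -  2,  -  9/16,3/5 , 2,6,7,8 ] 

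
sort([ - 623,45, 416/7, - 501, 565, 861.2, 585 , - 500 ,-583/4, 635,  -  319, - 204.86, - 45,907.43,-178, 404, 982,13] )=[ - 623,-501,-500, - 319,  -  204.86,-178, - 583/4, - 45, 13, 45,416/7,404,565, 585,635 , 861.2, 907.43,982]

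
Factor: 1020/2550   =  2/5 = 2^1* 5^( - 1)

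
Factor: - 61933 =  - 61933^1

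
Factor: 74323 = 74323^1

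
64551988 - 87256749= - 22704761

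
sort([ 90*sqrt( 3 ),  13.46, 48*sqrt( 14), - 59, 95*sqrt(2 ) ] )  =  [ - 59 , 13.46, 95*  sqrt( 2),90*sqrt( 3) , 48*sqrt( 14 )]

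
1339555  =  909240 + 430315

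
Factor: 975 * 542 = 2^1*3^1* 5^2*13^1 *271^1 = 528450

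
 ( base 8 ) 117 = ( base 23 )3A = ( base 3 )2221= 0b1001111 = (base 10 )79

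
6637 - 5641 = 996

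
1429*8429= 12045041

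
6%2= 0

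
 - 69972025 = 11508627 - 81480652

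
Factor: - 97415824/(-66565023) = 2^4*  3^( - 1)*7^(  -  1)*11^1*113^(-1)*419^1*1321^1* 28051^(  -  1) 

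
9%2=1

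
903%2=1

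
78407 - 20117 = 58290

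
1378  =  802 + 576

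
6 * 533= 3198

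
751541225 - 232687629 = 518853596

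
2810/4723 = 2810/4723 = 0.59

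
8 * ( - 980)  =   - 7840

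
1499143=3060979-1561836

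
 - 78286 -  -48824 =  - 29462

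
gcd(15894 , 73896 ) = 6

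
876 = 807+69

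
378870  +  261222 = 640092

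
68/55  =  1+13/55 = 1.24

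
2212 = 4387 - 2175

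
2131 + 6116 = 8247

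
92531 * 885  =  81889935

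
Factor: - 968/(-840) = 3^( - 1 )*5^(-1 )*7^( - 1)*11^2 = 121/105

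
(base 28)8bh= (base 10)6597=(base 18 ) 1269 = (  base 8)14705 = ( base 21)EK3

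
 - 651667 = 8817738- 9469405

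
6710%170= 80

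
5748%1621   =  885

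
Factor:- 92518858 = - 2^1*211^1*271^1*809^1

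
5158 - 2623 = 2535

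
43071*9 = 387639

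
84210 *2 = 168420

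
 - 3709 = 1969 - 5678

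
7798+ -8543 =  - 745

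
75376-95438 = -20062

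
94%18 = 4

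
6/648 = 1/108 = 0.01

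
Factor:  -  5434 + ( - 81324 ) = -86758 = -2^1*7^1 * 6197^1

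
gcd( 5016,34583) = 1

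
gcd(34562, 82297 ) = 1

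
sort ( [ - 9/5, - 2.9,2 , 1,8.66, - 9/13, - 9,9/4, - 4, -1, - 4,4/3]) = [ - 9,  -  4, - 4,-2.9, - 9/5, - 1, - 9/13,1,4/3, 2,9/4,8.66 ]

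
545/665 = 109/133= 0.82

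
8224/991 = 8+296/991 =8.30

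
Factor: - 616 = - 2^3*7^1*11^1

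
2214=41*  54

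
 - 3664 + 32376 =28712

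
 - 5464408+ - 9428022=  - 14892430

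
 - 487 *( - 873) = 425151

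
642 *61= 39162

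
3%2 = 1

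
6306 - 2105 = 4201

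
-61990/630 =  - 6199/63 = -  98.40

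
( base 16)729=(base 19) 519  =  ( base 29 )256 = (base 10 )1833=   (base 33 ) 1mi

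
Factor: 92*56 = 2^5 * 7^1*23^1=5152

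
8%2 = 0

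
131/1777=131/1777 = 0.07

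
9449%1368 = 1241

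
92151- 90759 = 1392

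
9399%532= 355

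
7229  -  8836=  -  1607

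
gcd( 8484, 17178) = 42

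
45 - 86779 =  - 86734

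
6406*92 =589352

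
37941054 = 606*62609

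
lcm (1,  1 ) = 1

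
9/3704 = 9/3704 = 0.00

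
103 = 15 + 88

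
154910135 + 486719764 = 641629899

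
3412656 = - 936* ( - 3646 ) 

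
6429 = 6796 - 367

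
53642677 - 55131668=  - 1488991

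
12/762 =2/127 = 0.02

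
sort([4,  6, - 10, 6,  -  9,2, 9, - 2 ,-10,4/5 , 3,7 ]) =[ - 10, - 10, - 9, - 2,4/5, 2,3, 4,6,  6,7,9]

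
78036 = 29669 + 48367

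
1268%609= 50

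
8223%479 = 80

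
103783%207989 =103783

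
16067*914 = 14685238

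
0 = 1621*0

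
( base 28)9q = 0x116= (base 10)278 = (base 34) 86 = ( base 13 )185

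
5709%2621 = 467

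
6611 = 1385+5226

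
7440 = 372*20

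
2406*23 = 55338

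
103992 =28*3714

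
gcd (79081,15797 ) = 1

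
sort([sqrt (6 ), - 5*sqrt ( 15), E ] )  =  [-5 * sqrt(15),sqrt( 6),E ] 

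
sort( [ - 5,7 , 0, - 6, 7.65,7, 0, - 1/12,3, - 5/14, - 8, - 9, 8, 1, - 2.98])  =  [ - 9, - 8, - 6, - 5, - 2.98,-5/14  , - 1/12, 0,0, 1,3,7, 7, 7.65, 8] 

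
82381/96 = 82381/96=858.14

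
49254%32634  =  16620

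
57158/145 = 394+28/145 = 394.19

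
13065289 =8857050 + 4208239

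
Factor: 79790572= 2^2*  19947643^1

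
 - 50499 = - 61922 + 11423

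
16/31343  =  16/31343 =0.00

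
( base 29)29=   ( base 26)2f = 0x43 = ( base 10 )67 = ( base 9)74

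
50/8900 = 1/178  =  0.01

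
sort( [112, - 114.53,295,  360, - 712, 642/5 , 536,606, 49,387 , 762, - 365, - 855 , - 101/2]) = [ - 855, - 712, - 365, -114.53, - 101/2,  49, 112,642/5,295,360,387,536, 606 , 762]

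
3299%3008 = 291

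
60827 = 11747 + 49080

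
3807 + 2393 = 6200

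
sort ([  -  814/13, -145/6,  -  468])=[  -  468,-814/13, - 145/6]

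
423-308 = 115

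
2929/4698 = 101/162 =0.62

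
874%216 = 10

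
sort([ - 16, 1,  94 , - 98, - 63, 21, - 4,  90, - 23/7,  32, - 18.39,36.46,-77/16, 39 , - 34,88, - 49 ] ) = [-98, - 63, - 49, - 34, - 18.39,  -  16, - 77/16, - 4, - 23/7 , 1,21, 32 , 36.46,39, 88, 90,94]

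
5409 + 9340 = 14749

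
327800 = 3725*88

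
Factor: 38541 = 3^1*29^1*443^1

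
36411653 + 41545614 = 77957267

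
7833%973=49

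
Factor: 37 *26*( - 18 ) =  - 2^2*3^2*13^1*37^1 = - 17316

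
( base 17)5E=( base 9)120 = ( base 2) 1100011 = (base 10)99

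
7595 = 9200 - 1605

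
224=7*32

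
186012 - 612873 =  - 426861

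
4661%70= 41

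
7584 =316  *24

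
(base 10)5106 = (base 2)1001111110010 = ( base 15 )17A6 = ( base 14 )1C0A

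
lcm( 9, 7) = 63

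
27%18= 9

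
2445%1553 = 892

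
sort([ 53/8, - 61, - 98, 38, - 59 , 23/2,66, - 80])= [ - 98,-80, - 61,-59 , 53/8,23/2,38, 66 ]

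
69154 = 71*974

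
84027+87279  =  171306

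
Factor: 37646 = 2^1 * 7^1 * 2689^1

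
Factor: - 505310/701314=-252655/350657 = - 5^1*13^3*23^1*350657^(  -  1 ) 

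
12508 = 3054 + 9454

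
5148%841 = 102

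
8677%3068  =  2541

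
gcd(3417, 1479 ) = 51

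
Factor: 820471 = 17^3*167^1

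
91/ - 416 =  - 1+25/32  =  -  0.22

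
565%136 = 21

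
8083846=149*54254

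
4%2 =0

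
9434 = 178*53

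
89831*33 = 2964423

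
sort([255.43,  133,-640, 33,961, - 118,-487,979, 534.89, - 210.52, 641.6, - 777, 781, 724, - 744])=[ - 777, -744, - 640, - 487, - 210.52, - 118, 33 , 133, 255.43 , 534.89 , 641.6  ,  724, 781,961,979]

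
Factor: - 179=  - 179^1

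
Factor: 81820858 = 2^1*7^1* 97^1*60251^1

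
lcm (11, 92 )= 1012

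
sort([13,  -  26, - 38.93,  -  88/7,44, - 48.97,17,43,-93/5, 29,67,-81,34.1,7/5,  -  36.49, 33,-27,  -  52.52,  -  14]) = [-81 ,-52.52,-48.97,-38.93, - 36.49, - 27,  -  26, - 93/5,- 14, - 88/7 , 7/5,13,17, 29,33, 34.1, 43,44,67 ] 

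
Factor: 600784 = 2^4*37549^1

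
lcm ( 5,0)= 0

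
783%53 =41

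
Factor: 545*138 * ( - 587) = -44148270 = - 2^1*3^1*5^1*23^1*109^1*587^1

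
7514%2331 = 521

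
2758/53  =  52 + 2/53 = 52.04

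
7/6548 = 7/6548 = 0.00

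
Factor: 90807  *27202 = 2^1*3^1 * 7^1*29^1*67^1 * 30269^1  =  2470132014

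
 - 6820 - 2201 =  - 9021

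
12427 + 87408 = 99835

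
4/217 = 4/217 = 0.02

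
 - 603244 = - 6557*92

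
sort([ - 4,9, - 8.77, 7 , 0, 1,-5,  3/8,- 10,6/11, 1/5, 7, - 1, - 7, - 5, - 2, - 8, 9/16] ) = [ - 10, - 8.77, - 8,  -  7, - 5,  -  5, - 4,  -  2, - 1 , 0,1/5,  3/8, 6/11,9/16,1, 7,7,9]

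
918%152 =6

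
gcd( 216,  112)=8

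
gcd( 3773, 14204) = 1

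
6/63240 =1/10540 = 0.00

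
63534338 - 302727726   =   - 239193388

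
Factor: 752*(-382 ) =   -  2^5*47^1*191^1 = -287264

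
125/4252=125/4252= 0.03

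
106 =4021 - 3915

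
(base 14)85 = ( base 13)90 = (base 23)52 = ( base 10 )117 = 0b1110101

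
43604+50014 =93618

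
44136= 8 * 5517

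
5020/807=5020/807 = 6.22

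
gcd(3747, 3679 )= 1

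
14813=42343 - 27530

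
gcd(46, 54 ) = 2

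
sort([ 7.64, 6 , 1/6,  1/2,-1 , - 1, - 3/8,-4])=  [ - 4, - 1, - 1, - 3/8, 1/6,1/2, 6,  7.64]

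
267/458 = 267/458 = 0.58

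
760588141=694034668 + 66553473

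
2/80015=2/80015 = 0.00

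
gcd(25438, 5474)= 322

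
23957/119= 23957/119 = 201.32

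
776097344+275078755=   1051176099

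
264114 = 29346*9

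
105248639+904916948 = 1010165587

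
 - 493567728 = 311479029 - 805046757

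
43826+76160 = 119986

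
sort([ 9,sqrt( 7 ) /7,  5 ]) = [ sqrt(7 ) /7 , 5,  9 ]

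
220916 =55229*4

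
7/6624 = 7/6624 =0.00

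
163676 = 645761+  -  482085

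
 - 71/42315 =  - 71/42315 = - 0.00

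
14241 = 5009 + 9232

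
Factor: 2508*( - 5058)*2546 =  - 32297191344 =-  2^4*3^3*11^1*19^2 * 67^1*  281^1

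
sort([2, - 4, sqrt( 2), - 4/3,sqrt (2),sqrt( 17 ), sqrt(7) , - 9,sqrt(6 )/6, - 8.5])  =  [ - 9, - 8.5,  -  4,  -  4/3, sqrt( 6 )/6,sqrt( 2) , sqrt( 2),2,sqrt( 7), sqrt( 17)]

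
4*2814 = 11256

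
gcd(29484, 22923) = 81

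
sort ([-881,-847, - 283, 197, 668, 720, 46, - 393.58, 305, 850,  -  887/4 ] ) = [ - 881,  -  847, - 393.58,  -  283,  -  887/4,46,197, 305, 668, 720,850 ]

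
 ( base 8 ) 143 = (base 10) 99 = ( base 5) 344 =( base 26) 3l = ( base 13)78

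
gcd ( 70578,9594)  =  18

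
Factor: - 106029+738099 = 2^1*3^3*5^1*2341^1 = 632070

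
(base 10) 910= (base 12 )63a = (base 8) 1616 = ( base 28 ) 14e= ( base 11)758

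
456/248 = 1 + 26/31 = 1.84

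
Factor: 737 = 11^1* 67^1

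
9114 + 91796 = 100910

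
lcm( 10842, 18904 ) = 737256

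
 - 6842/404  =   - 3421/202 = -16.94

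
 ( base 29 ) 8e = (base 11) 204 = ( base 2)11110110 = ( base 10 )246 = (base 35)71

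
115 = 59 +56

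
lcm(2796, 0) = 0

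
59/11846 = 59/11846 = 0.00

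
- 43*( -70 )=3010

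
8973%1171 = 776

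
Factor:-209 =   -  11^1*19^1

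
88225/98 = 900 + 25/98  =  900.26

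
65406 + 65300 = 130706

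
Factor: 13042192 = 2^4*409^1*1993^1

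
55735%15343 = 9706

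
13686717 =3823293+9863424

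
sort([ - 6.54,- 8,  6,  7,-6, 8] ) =[ - 8, - 6.54, - 6,6,  7, 8] 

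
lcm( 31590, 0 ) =0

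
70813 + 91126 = 161939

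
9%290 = 9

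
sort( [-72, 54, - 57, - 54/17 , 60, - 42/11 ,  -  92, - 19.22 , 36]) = [ - 92,  -  72,  -  57, - 19.22, - 42/11, - 54/17,36,54 , 60] 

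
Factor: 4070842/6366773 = 2^1 * 7^ (  -  1 )*499^1 * 4079^1 * 909539^( - 1) 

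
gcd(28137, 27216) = 3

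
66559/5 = 13311 + 4/5 = 13311.80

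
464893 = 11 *42263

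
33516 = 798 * 42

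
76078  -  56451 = 19627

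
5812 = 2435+3377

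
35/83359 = 35/83359 = 0.00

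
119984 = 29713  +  90271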